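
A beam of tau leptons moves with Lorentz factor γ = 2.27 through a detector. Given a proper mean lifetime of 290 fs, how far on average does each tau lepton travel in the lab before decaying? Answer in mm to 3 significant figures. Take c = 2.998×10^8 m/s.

d ≈ 0.177 mm

β = √(1 − 1/γ²) = √(1 − 1/2.27²) = 0.89774
Dilated lifetime: Δt = γτ₀ = 2.27 × 290 fs = 658.30 fs
d = vΔt = 0.89774c × 658.30 fs = 2.6914×10^8 m/s × 6.5830×10^-13 s = 0.177 mm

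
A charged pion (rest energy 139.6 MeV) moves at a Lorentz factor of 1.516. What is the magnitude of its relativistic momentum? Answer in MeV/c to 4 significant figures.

p ≈ 159.1 MeV/c

β = √(1 − 1/γ²) = √(1 − 1/1.516²) = 0.751590
p = γβm₀c = 1.516 × 0.751590 × 139.6 MeV/c = 159.1 MeV/c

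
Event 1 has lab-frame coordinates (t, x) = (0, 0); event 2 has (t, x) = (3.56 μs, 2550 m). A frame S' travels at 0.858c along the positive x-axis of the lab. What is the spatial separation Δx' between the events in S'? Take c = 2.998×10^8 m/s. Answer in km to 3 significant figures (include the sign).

Δx' ≈ 3.18 km

γ = 1/√(1 − 0.858²) = 1.9469
Δx' = γ(Δx − vΔt) = 1.9469 × (2550 m − 0.858×(2.998×10^8 m/s)×3.56×10^-6 s)
= 1.9469 × (1634.3 m) = 3.18 km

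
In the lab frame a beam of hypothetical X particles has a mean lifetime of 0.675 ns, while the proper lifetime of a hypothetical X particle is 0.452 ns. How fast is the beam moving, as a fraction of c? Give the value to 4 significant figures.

γ = Δt/τ₀ = 0.675/0.452 = 1.49336
β = √(1 − 1/γ²) = √(1 − 1/1.49336²) = 0.7427

β ≈ 0.7427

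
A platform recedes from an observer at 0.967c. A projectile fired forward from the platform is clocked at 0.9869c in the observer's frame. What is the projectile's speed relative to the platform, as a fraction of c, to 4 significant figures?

Inverse velocity addition: u' = (u − v)/(1 − uv/c²)
= (0.9869 − 0.967)/(1 − 0.9869×0.967) = 0.01990/0.0456677 = 0.4358

u' ≈ 0.4358c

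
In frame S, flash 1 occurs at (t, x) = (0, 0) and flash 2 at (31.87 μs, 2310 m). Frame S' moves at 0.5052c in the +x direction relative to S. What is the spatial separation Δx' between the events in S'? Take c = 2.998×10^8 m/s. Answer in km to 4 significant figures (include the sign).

γ = 1/√(1 − 0.5052²) = 1.15875
Δx' = γ(Δx − vΔt) = 1.15875 × (2310 m − 0.5052×(2.998×10^8 m/s)×31.87×10^-6 s)
= 1.15875 × (-2517.00 m) = -2.917 km

Δx' ≈ -2.917 km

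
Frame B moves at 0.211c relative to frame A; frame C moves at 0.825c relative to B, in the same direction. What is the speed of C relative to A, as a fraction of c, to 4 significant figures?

u ≈ 0.8824c

Compose boost 2: (0.825 + 0.211)/(1 + 0.825×0.211) = 1.036/1.17407 = 0.8824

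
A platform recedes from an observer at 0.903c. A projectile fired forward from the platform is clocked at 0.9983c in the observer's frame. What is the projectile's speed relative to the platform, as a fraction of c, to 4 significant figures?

u' ≈ 0.9672c

Inverse velocity addition: u' = (u − v)/(1 − uv/c²)
= (0.9983 − 0.903)/(1 − 0.9983×0.903) = 0.09530/0.0985351 = 0.9672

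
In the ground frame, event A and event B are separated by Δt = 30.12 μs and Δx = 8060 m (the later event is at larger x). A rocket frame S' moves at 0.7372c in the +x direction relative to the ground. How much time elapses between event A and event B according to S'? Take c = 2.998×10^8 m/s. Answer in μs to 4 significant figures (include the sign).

γ = 1/√(1 − 0.7372²) = 1.48000
Δt' = γ(Δt − vΔx/c²) = 1.48000 × (30.12 μs − 0.7372×8060 m / (2.998×10^8 m/s))
= 1.48000 × (10.3007 μs) = 15.25 μs

Δt' ≈ 15.25 μs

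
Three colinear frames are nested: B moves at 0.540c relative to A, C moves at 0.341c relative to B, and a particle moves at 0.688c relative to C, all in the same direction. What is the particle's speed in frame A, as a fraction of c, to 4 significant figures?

Compose boost 2: (0.341 + 0.540)/(1 + 0.341×0.540) = 0.8810/1.18414 = 0.744000
Compose boost 3: (0.688 + 0.744000)/(1 + 0.688×0.744000) = 1.43200/1.51187 = 0.9472

u ≈ 0.9472c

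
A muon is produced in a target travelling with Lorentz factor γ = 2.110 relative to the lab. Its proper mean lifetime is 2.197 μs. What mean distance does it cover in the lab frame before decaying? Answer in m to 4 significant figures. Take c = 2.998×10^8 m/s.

d ≈ 1224 m

β = √(1 − 1/γ²) = √(1 − 1/2.110²) = 0.880561
Dilated lifetime: Δt = γτ₀ = 2.110 × 2.197 μs = 4.63567 μs
d = vΔt = 0.880561c × 4.63567 μs = 2.63992×10^8 m/s × 4.63567×10^-6 s = 1224 m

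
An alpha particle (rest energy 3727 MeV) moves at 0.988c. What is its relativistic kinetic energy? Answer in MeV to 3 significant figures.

K ≈ 20400 MeV

γ = 1/√(1 − 0.988²) = 6.4744
K = (γ − 1)m₀c² = (6.4744 − 1) × 3727 MeV = 5.4744 × 3727 MeV = 20400 MeV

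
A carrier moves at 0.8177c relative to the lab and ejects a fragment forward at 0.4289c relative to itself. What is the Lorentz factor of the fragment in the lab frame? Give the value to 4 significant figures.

u_lab = (0.4289 + 0.8177)/(1 + 0.4289×0.8177) = 1.2466/1.350712 = 0.9229210
γ = 1/√(1 − 0.9229210²) = 2.597

γ ≈ 2.597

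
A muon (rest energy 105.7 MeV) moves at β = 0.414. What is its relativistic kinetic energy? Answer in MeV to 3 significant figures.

K ≈ 10.4 MeV

γ = 1/√(1 − 0.414²) = 1.0986
K = (γ − 1)m₀c² = (1.0986 − 1) × 105.7 MeV = 0.098567 × 105.7 MeV = 10.4 MeV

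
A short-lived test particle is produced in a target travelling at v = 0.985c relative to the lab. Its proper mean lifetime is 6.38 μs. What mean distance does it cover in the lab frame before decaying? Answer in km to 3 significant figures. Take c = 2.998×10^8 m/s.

γ = 1/√(1 − 0.985²) = 5.7953
Dilated lifetime: Δt = γτ₀ = 5.7953 × 6.38 μs = 36.974 μs
d = vΔt = 0.985c × 36.974 μs = 2.9530×10^8 m/s × 3.6974×10^-5 s = 10.9 km

d ≈ 10.9 km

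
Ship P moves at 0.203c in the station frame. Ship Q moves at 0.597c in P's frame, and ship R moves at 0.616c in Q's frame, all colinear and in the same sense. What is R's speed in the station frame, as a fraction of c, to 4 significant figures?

Compose boost 2: (0.597 + 0.203)/(1 + 0.597×0.203) = 0.8000/1.12119 = 0.713527
Compose boost 3: (0.616 + 0.713527)/(1 + 0.616×0.713527) = 1.32953/1.43953 = 0.9236

u ≈ 0.9236c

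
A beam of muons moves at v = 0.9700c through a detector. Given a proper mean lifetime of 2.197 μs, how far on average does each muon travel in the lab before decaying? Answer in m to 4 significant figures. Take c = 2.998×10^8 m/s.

d ≈ 2628 m

γ = 1/√(1 − 0.9700²) = 4.11345
Dilated lifetime: Δt = γτ₀ = 4.11345 × 2.197 μs = 9.03725 μs
d = vΔt = 0.9700c × 9.03725 μs = 2.90806×10^8 m/s × 9.03725×10^-6 s = 2628 m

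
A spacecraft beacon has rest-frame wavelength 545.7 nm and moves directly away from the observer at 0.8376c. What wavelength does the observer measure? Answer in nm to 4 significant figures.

Relativistic Doppler: λ_obs = λ_src √((1+β)/(1−β))
= 545.7 × √(1.83760/0.162400) = 545.7 × 3.36382 = 1836 nm

λ_obs ≈ 1836 nm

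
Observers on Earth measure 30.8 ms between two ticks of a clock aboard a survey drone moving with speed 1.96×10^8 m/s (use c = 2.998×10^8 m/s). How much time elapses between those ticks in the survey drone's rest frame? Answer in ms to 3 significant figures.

β = v/c = 1.96×10^8 / 2.998×10^8 = 0.65377
γ = 1/√(1 − 0.65377²) = 1.3215
Proper time: τ₀ = Δt/γ = 30.8/1.3215 = 23.3 ms

τ₀ ≈ 23.3 ms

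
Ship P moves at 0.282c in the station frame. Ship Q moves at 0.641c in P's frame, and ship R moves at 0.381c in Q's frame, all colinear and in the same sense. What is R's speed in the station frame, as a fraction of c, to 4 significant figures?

u ≈ 0.8959c

Compose boost 2: (0.641 + 0.282)/(1 + 0.641×0.282) = 0.9230/1.18076 = 0.781699
Compose boost 3: (0.381 + 0.781699)/(1 + 0.381×0.781699) = 1.16270/1.29783 = 0.8959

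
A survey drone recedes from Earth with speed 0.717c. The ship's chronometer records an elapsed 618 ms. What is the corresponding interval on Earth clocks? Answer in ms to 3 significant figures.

γ = 1/√(1 − 0.717²) = 1.4346
Time dilation: Δt = γτ₀ = 1.4346 × 618 ms = 887 ms

Δt ≈ 887 ms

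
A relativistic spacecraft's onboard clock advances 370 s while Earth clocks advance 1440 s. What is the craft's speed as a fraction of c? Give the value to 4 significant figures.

β ≈ 0.9664

γ = Δt/τ₀ = 1440/370 = 3.89189
β = √(1 − 1/γ²) = √(1 − 1/3.89189²) = 0.9664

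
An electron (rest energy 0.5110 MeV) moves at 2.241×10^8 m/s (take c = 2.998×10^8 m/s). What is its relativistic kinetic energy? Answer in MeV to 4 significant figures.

β = v/c = 2.241×10^8 / 2.998×10^8 = 0.747498
γ = 1/√(1 − 0.747498²) = 1.50543
K = (γ − 1)m₀c² = (1.50543 − 1) × 0.5110 MeV = 0.505426 × 0.5110 MeV = 0.2583 MeV

K ≈ 0.2583 MeV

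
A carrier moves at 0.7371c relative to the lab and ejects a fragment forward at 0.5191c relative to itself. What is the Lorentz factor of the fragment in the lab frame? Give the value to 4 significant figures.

γ ≈ 2.394

u_lab = (0.5191 + 0.7371)/(1 + 0.5191×0.7371) = 1.2562/1.382629 = 0.9085592
γ = 1/√(1 − 0.9085592²) = 2.394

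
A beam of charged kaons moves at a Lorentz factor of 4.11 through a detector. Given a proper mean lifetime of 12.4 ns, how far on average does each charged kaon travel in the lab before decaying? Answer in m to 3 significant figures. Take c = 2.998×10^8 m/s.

β = √(1 − 1/γ²) = √(1 − 1/4.11²) = 0.96995
Dilated lifetime: Δt = γτ₀ = 4.11 × 12.4 ns = 50.964 ns
d = vΔt = 0.96995c × 50.964 ns = 2.9079×10^8 m/s × 5.0964×10^-8 s = 14.8 m

d ≈ 14.8 m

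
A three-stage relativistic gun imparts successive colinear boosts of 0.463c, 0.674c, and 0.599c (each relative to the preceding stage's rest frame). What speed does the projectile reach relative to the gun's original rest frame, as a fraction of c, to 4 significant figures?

Compose boost 2: (0.674 + 0.463)/(1 + 0.674×0.463) = 1.137/1.31206 = 0.866575
Compose boost 3: (0.599 + 0.866575)/(1 + 0.599×0.866575) = 1.46557/1.51908 = 0.9648

u ≈ 0.9648c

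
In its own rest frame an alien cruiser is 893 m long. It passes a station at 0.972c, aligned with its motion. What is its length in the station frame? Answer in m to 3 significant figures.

γ = 1/√(1 − 0.972²) = 4.2557
Length contraction: L = L₀/γ = 893/4.2557 = 210 m

L ≈ 210 m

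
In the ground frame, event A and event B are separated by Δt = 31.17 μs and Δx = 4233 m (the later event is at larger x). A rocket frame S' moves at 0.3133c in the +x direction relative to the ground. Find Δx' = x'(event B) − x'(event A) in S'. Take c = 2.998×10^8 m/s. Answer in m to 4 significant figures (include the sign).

Δx' ≈ 1374 m

γ = 1/√(1 − 0.3133²) = 1.05301
Δx' = γ(Δx − vΔt) = 1.05301 × (4233 m − 0.3133×(2.998×10^8 m/s)×31.17×10^-6 s)
= 1.05301 × (1305.28 m) = 1374 m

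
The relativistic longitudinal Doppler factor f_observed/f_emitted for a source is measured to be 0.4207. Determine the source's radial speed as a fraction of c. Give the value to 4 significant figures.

f_obs/f_src = √((1−β)/(1+β)) = 0.4207  ⇒  (1−β)/(1+β) = 0.176988
β = |1 − D²|/(1 + D²) = |1 − 0.176988|/(1 + 0.176988) = 0.6993

β ≈ 0.6993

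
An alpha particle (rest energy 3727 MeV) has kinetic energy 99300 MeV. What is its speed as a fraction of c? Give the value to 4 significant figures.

γ = 1 + K/(m₀c²) = 1 + 99300/3727 = 27.6434
β = √(1 − 1/γ²) = 0.9993

β ≈ 0.9993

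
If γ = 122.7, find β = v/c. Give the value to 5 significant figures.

β = √(1 − 1/γ²) = √(1 − 1/122.7²) = √(0.9999336) = 0.99997

β ≈ 0.99997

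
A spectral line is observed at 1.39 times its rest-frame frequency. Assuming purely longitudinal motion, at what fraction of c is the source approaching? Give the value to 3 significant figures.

f_obs/f_src = √((1+β)/(1−β)) = 1.39  ⇒  (1+β)/(1−β) = 1.9321
β = |1 − D²|/(1 + D²) = |1 − 1.9321|/(1 + 1.9321) = 0.318

β ≈ 0.318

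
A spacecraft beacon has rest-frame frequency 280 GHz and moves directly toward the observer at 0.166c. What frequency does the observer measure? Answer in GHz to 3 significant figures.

Relativistic Doppler: f_obs = f_src √((1+β)/(1−β))
= 280 × √(1.1660/0.83400) = 280 × 1.1824 = 331 GHz

f_obs ≈ 331 GHz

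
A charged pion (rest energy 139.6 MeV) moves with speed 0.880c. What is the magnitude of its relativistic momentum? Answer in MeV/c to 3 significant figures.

p ≈ 259 MeV/c

γ = 1/√(1 − 0.880²) = 2.1054
p = γβm₀c = 2.1054 × 0.880 × 139.6 MeV/c = 259 MeV/c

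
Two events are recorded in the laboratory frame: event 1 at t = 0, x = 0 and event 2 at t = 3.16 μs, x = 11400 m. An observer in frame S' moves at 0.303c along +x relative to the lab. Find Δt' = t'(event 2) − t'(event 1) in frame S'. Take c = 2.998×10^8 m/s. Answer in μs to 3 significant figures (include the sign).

Δt' ≈ -8.77 μs

γ = 1/√(1 − 0.303²) = 1.0493
Δt' = γ(Δt − vΔx/c²) = 1.0493 × (3.16 μs − 0.303×11400 m / (2.998×10^8 m/s))
= 1.0493 × (-8.3617 μs) = -8.77 μs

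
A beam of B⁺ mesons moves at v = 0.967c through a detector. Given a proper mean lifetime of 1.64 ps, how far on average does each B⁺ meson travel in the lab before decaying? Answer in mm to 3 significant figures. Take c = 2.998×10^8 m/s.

γ = 1/√(1 − 0.967²) = 3.9250
Dilated lifetime: Δt = γτ₀ = 3.9250 × 1.64 ps = 6.4370 ps
d = vΔt = 0.967c × 6.4370 ps = 2.8991×10^8 m/s × 6.4370×10^-12 s = 1.87 mm

d ≈ 1.87 mm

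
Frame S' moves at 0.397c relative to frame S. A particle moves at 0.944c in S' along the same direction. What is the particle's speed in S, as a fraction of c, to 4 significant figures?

Relativistic velocity addition: u = (u' + v)/(1 + u'v/c²)
= (0.944 + 0.397)/(1 + 0.944×0.397) = 1.341/1.37477 = 0.9754

u ≈ 0.9754c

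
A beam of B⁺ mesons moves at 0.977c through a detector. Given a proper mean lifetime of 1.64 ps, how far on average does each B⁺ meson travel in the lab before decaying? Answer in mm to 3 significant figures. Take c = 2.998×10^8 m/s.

d ≈ 2.25 mm

γ = 1/√(1 − 0.977²) = 4.6896
Dilated lifetime: Δt = γτ₀ = 4.6896 × 1.64 ps = 7.6909 ps
d = vΔt = 0.977c × 7.6909 ps = 2.9290×10^8 m/s × 7.6909×10^-12 s = 2.25 mm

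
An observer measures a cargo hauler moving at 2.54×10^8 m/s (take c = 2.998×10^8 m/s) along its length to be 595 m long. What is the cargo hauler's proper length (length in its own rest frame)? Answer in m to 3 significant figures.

L₀ ≈ 1120 m

β = v/c = 2.54×10^8 / 2.998×10^8 = 0.84723
γ = 1/√(1 − 0.84723²) = 1.8824
L₀ = γL = 1.8824 × 595 = 1120 m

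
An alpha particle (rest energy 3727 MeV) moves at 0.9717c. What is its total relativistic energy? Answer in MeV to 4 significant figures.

γ = 1/√(1 − 0.9717²) = 4.23337
E = γm₀c² = 4.23337 × 3727 MeV = 15780 MeV

E ≈ 15780 MeV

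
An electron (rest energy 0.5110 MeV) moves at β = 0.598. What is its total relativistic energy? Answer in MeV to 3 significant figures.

E ≈ 0.638 MeV

γ = 1/√(1 − 0.598²) = 1.2477
E = γm₀c² = 1.2477 × 0.5110 MeV = 0.638 MeV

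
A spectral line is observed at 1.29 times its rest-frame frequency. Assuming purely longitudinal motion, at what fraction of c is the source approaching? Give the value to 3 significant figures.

f_obs/f_src = √((1+β)/(1−β)) = 1.29  ⇒  (1+β)/(1−β) = 1.6641
β = |1 − D²|/(1 + D²) = |1 − 1.6641|/(1 + 1.6641) = 0.249

β ≈ 0.249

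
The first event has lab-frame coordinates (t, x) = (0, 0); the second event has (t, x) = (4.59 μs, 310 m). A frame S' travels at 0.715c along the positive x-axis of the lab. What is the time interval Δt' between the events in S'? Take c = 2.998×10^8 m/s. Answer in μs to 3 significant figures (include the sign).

γ = 1/√(1 − 0.715²) = 1.4304
Δt' = γ(Δt − vΔx/c²) = 1.4304 × (4.59 μs − 0.715×310 m / (2.998×10^8 m/s))
= 1.4304 × (3.8507 μs) = 5.51 μs

Δt' ≈ 5.51 μs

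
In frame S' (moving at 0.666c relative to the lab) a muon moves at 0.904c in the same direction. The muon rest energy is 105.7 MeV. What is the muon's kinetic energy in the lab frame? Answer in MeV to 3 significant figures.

K ≈ 425 MeV

u_lab = (0.904 + 0.666)/(1 + 0.904×0.666) = 0.979986
γ = 1/√(1 − 0.979986²) = 5.0234
K = (γ − 1)m₀c² = (5.0234 − 1) × 105.7 = 4.0234 × 105.7 = 425 MeV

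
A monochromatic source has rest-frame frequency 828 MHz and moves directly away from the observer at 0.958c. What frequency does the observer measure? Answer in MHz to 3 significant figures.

f_obs ≈ 121 MHz

Relativistic Doppler: f_obs = f_src √((1−β)/(1+β))
= 828 × √(0.042000/1.9580) = 828 × 0.14646 = 121 MHz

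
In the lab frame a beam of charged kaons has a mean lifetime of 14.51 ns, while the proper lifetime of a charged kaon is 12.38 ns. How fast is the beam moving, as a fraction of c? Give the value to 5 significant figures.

γ = Δt/τ₀ = 14.51/12.38 = 1.172052
β = √(1 − 1/γ²) = √(1 − 1/1.172052²) = 0.52158

β ≈ 0.52158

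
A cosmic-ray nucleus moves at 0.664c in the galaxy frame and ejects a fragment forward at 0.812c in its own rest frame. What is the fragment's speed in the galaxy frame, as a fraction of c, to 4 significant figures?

u ≈ 0.9590c

Compose boost 2: (0.812 + 0.664)/(1 + 0.812×0.664) = 1.476/1.53917 = 0.9590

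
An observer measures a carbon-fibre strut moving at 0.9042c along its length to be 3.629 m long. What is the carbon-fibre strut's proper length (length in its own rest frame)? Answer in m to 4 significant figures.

γ = 1/√(1 − 0.9042²) = 2.34132
L₀ = γL = 2.34132 × 3.629 = 8.497 m

L₀ ≈ 8.497 m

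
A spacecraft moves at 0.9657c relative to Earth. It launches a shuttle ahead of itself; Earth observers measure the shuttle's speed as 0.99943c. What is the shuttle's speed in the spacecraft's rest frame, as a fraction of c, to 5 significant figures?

u' ≈ 0.96785c

Inverse velocity addition: u' = (u − v)/(1 − uv/c²)
= (0.99943 − 0.9657)/(1 − 0.99943×0.9657) = 0.033730/0.03485045 = 0.96785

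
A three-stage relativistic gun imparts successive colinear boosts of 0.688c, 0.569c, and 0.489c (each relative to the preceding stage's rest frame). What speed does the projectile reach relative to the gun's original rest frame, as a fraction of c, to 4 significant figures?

u ≈ 0.9657c

Compose boost 2: (0.569 + 0.688)/(1 + 0.569×0.688) = 1.257/1.39147 = 0.903360
Compose boost 3: (0.489 + 0.903360)/(1 + 0.489×0.903360) = 1.39236/1.44174 = 0.9657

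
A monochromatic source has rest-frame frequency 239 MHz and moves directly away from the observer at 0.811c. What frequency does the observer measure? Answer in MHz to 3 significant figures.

Relativistic Doppler: f_obs = f_src √((1−β)/(1+β))
= 239 × √(0.18900/1.8110) = 239 × 0.32305 = 77.2 MHz

f_obs ≈ 77.2 MHz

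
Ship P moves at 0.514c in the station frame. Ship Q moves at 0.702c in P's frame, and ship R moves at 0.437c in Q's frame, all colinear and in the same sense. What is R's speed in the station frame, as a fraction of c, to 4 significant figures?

u ≈ 0.9569c

Compose boost 2: (0.702 + 0.514)/(1 + 0.702×0.514) = 1.216/1.36083 = 0.893574
Compose boost 3: (0.437 + 0.893574)/(1 + 0.437×0.893574) = 1.33057/1.39049 = 0.9569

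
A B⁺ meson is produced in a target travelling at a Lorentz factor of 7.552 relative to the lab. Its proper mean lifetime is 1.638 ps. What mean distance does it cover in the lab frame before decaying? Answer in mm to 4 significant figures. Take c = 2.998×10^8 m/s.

d ≈ 3.676 mm

β = √(1 − 1/γ²) = √(1 − 1/7.552²) = 0.991194
Dilated lifetime: Δt = γτ₀ = 7.552 × 1.638 ps = 12.3702 ps
d = vΔt = 0.991194c × 12.3702 ps = 2.97160×10^8 m/s × 1.23702×10^-11 s = 3.676 mm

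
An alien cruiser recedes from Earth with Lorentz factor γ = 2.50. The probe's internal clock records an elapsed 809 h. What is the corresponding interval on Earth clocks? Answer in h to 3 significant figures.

γ = 2.50 (given)
Time dilation: Δt = γτ₀ = 2.50 × 809 h = 2020 h

Δt ≈ 2020 h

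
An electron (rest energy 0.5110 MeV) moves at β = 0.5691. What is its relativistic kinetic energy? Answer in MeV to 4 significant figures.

γ = 1/√(1 − 0.5691²) = 1.21615
K = (γ − 1)m₀c² = (1.21615 − 1) × 0.5110 MeV = 0.216148 × 0.5110 MeV = 0.1105 MeV

K ≈ 0.1105 MeV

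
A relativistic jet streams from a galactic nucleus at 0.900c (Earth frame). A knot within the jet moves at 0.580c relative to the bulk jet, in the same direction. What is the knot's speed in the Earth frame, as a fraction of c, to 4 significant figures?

Relativistic velocity addition: u = (u' + v)/(1 + u'v/c²)
= (0.580 + 0.900)/(1 + 0.580×0.900) = 1.480/1.52200 = 0.9724

u ≈ 0.9724c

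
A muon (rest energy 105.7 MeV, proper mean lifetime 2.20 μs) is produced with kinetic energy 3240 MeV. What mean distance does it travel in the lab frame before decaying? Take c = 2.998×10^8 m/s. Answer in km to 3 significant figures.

d ≈ 20.9 km

γ = 1 + K/(m₀c²) = 1 + 3240/105.7 = 31.653
β = √(1 − 1/γ²) = 0.99950
Dilated lifetime: γτ₀ = 31.653 × 2.20 μs = 69.636 μs
d = βc·γτ₀ = 0.99950 × (2.998×10^8 m/s) × 6.9636×10^-5 s = 20.9 km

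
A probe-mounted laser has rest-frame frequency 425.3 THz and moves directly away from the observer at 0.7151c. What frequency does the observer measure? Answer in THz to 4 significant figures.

Relativistic Doppler: f_obs = f_src √((1−β)/(1+β))
= 425.3 × √(0.284900/1.71510) = 425.3 × 0.407569 = 173.3 THz

f_obs ≈ 173.3 THz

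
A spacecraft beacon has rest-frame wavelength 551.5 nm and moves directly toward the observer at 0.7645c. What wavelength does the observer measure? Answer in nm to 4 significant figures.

λ_obs ≈ 201.5 nm

Relativistic Doppler: λ_obs = λ_src √((1−β)/(1+β))
= 551.5 × √(0.235500/1.76450) = 551.5 × 0.365329 = 201.5 nm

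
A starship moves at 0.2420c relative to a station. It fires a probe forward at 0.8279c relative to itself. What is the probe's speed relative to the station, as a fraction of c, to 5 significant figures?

Relativistic velocity addition: u = (u' + v)/(1 + u'v/c²)
= (0.8279 + 0.2420)/(1 + 0.8279×0.2420) = 1.0699/1.200352 = 0.89132

u ≈ 0.89132c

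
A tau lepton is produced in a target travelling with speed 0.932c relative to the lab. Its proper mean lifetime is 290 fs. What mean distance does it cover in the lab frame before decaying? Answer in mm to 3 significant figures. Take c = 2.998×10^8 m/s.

γ = 1/√(1 − 0.932²) = 2.7589
Dilated lifetime: Δt = γτ₀ = 2.7589 × 290 fs = 800.09 fs
d = vΔt = 0.932c × 800.09 fs = 2.7941×10^8 m/s × 8.0009×10^-13 s = 0.224 mm

d ≈ 0.224 mm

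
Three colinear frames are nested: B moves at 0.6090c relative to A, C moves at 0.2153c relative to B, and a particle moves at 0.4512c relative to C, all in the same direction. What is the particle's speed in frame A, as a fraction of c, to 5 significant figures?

Compose boost 2: (0.2153 + 0.6090)/(1 + 0.2153×0.6090) = 0.82430/1.131118 = 0.7287482
Compose boost 3: (0.4512 + 0.7287482)/(1 + 0.4512×0.7287482) = 1.179948/1.328811 = 0.88797

u ≈ 0.88797c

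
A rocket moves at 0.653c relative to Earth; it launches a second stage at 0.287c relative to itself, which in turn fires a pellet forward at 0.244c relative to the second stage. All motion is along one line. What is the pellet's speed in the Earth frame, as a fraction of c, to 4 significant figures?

Compose boost 2: (0.287 + 0.653)/(1 + 0.287×0.653) = 0.9400/1.18741 = 0.791638
Compose boost 3: (0.244 + 0.791638)/(1 + 0.244×0.791638) = 1.03564/1.19316 = 0.8680

u ≈ 0.8680c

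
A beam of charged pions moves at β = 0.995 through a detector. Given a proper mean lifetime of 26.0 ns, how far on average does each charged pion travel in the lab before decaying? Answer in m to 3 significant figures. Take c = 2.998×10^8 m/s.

γ = 1/√(1 − 0.995²) = 10.013
Dilated lifetime: Δt = γτ₀ = 10.013 × 26.0 ns = 260.33 ns
d = vΔt = 0.995c × 260.33 ns = 2.9830×10^8 m/s × 2.6033×10^-7 s = 77.7 m

d ≈ 77.7 m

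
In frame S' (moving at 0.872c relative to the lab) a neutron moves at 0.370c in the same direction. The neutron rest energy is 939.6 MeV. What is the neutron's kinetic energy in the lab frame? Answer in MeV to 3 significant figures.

u_lab = (0.370 + 0.872)/(1 + 0.370×0.872) = 0.939031
γ = 1/√(1 − 0.939031²) = 2.9084
K = (γ − 1)m₀c² = (2.9084 − 1) × 939.6 = 1.9084 × 939.6 = 1790 MeV

K ≈ 1790 MeV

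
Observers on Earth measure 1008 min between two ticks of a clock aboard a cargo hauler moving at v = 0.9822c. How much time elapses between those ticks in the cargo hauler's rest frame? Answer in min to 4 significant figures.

γ = 1/√(1 − 0.9822²) = 5.32373
Proper time: τ₀ = Δt/γ = 1008/5.32373 = 189.3 min

τ₀ ≈ 189.3 min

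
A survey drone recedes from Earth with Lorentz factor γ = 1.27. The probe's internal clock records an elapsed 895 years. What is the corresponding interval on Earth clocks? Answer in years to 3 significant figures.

Δt ≈ 1140 years

γ = 1.27 (given)
Time dilation: Δt = γτ₀ = 1.27 × 895 years = 1140 years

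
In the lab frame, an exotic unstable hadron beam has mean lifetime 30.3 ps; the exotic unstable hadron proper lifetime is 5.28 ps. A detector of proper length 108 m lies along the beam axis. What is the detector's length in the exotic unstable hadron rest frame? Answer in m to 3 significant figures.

L ≈ 18.8 m

Time dilation ⇒ γ = Δt/τ₀ = 30.3/5.28 = 5.7386
Length contraction: L = L₀/γ = 108/5.7386 = 18.8 m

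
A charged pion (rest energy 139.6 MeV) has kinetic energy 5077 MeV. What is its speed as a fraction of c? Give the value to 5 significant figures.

γ = 1 + K/(m₀c²) = 1 + 5077/139.6 = 37.36819
β = √(1 − 1/γ²) = 0.99964

β ≈ 0.99964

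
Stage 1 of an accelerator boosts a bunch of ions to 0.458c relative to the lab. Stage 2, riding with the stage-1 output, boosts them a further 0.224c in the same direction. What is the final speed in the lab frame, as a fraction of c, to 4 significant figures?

Compose boost 2: (0.224 + 0.458)/(1 + 0.224×0.458) = 0.6820/1.10259 = 0.6185

u ≈ 0.6185c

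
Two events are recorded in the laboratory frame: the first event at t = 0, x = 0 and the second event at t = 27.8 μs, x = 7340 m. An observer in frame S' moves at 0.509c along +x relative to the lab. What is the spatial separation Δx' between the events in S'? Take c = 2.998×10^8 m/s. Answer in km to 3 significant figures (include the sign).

Δx' ≈ 3.60 km

γ = 1/√(1 − 0.509²) = 1.1618
Δx' = γ(Δx − vΔt) = 1.1618 × (7340 m − 0.509×(2.998×10^8 m/s)×27.8×10^-6 s)
= 1.1618 × (3097.8 m) = 3.60 km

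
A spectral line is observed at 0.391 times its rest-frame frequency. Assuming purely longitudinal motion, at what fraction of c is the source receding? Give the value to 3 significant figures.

f_obs/f_src = √((1−β)/(1+β)) = 0.391  ⇒  (1−β)/(1+β) = 0.15288
β = |1 − D²|/(1 + D²) = |1 − 0.15288|/(1 + 0.15288) = 0.735

β ≈ 0.735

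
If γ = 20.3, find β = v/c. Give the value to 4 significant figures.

β ≈ 0.9988

β = √(1 − 1/γ²) = √(1 − 1/20.3²) = √(0.997573) = 0.9988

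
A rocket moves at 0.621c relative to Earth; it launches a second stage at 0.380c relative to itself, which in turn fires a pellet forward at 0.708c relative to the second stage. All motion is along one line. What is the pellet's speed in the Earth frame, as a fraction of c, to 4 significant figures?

u ≈ 0.9647c

Compose boost 2: (0.380 + 0.621)/(1 + 0.380×0.621) = 1.001/1.23598 = 0.809884
Compose boost 3: (0.708 + 0.809884)/(1 + 0.708×0.809884) = 1.51788/1.57340 = 0.9647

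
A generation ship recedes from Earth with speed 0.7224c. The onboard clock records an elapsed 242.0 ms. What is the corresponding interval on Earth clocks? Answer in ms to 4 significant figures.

γ = 1/√(1 − 0.7224²) = 1.44618
Time dilation: Δt = γτ₀ = 1.44618 × 242.0 ms = 350.0 ms

Δt ≈ 350.0 ms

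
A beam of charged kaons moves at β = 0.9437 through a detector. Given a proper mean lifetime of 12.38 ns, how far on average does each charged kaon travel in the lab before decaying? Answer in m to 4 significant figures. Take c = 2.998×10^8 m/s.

γ = 1/√(1 − 0.9437²) = 3.02295
Dilated lifetime: Δt = γτ₀ = 3.02295 × 12.38 ns = 37.4241 ns
d = vΔt = 0.9437c × 37.4241 ns = 2.82921×10^8 m/s × 3.74241×10^-8 s = 10.59 m

d ≈ 10.59 m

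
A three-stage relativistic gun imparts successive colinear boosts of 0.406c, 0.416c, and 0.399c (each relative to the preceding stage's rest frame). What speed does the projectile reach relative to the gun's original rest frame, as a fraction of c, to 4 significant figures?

u ≈ 0.8607c

Compose boost 2: (0.416 + 0.406)/(1 + 0.416×0.406) = 0.8220/1.16890 = 0.703228
Compose boost 3: (0.399 + 0.703228)/(1 + 0.399×0.703228) = 1.10223/1.28059 = 0.8607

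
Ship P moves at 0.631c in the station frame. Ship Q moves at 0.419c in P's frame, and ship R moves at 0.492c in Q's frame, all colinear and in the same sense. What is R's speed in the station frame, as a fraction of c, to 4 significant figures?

u ≈ 0.9388c

Compose boost 2: (0.419 + 0.631)/(1 + 0.419×0.631) = 1.050/1.26439 = 0.830441
Compose boost 3: (0.492 + 0.830441)/(1 + 0.492×0.830441) = 1.32244/1.40858 = 0.9388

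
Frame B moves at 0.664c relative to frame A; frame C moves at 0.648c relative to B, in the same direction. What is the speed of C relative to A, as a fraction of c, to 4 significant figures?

u ≈ 0.9173c

Compose boost 2: (0.648 + 0.664)/(1 + 0.648×0.664) = 1.312/1.43027 = 0.9173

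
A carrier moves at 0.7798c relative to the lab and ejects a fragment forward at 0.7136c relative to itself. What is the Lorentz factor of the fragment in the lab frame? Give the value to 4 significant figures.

γ ≈ 3.549

u_lab = (0.7136 + 0.7798)/(1 + 0.7136×0.7798) = 1.4934/1.556465 = 0.9594817
γ = 1/√(1 − 0.9594817²) = 3.549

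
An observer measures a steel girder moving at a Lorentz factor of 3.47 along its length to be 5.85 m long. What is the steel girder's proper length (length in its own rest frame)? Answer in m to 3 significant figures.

γ = 3.47 (given)
L₀ = γL = 3.47 × 5.85 = 20.3 m

L₀ ≈ 20.3 m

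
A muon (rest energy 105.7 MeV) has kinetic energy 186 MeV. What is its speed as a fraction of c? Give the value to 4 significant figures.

γ = 1 + K/(m₀c²) = 1 + 186/105.7 = 2.75970
β = √(1 − 1/γ²) = 0.9320

β ≈ 0.9320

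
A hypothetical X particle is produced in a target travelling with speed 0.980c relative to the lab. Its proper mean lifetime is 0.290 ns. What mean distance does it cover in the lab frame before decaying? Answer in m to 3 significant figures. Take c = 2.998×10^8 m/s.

γ = 1/√(1 − 0.980²) = 5.0252
Dilated lifetime: Δt = γτ₀ = 5.0252 × 0.290 ns = 1.4573 ns
d = vΔt = 0.980c × 1.4573 ns = 2.9380×10^8 m/s × 1.4573×10^-9 s = 0.428 m

d ≈ 0.428 m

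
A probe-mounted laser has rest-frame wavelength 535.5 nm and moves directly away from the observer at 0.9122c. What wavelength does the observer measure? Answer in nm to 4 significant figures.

Relativistic Doppler: λ_obs = λ_src √((1+β)/(1−β))
= 535.5 × √(1.91220/0.0878000) = 535.5 × 4.66680 = 2499 nm

λ_obs ≈ 2499 nm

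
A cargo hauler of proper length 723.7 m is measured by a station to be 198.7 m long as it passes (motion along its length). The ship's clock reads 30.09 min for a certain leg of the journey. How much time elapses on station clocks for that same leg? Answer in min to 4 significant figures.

Length contraction ⇒ γ = L₀/L = 723.7/198.7 = 3.64217
Time dilation: Δt = γτ₀ = 3.64217 × 30.09 min = 109.6 min

Δt ≈ 109.6 min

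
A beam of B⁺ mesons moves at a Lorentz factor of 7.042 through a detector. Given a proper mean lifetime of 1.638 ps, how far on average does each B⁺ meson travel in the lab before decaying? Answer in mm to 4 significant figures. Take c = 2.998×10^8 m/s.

d ≈ 3.423 mm

β = √(1 − 1/γ²) = √(1 − 1/7.042²) = 0.989866
Dilated lifetime: Δt = γτ₀ = 7.042 × 1.638 ps = 11.5348 ps
d = vΔt = 0.989866c × 11.5348 ps = 2.96762×10^8 m/s × 1.15348×10^-11 s = 3.423 mm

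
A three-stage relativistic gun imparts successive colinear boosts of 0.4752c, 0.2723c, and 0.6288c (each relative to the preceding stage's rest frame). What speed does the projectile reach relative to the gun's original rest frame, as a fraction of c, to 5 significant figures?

u ≈ 0.91137c

Compose boost 2: (0.2723 + 0.4752)/(1 + 0.2723×0.4752) = 0.74750/1.129397 = 0.6618576
Compose boost 3: (0.6288 + 0.6618576)/(1 + 0.6288×0.6618576) = 1.290658/1.416176 = 0.91137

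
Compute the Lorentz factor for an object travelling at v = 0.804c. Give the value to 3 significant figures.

γ ≈ 1.68

γ = 1/√(1 − β²) = 1/√(1 − 0.804²) = 1/√(0.35358) = 1.68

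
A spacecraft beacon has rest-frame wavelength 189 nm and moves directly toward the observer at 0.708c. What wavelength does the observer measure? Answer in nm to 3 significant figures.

λ_obs ≈ 78.1 nm

Relativistic Doppler: λ_obs = λ_src √((1−β)/(1+β))
= 189 × √(0.29200/1.7080) = 189 × 0.41347 = 78.1 nm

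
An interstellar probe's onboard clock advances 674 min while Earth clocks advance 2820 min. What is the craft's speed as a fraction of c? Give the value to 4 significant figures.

γ = Δt/τ₀ = 2820/674 = 4.18398
β = √(1 − 1/γ²) = √(1 − 1/4.18398²) = 0.9710

β ≈ 0.9710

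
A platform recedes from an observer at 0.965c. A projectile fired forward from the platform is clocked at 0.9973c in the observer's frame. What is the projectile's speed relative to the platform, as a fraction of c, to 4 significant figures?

Inverse velocity addition: u' = (u − v)/(1 − uv/c²)
= (0.9973 − 0.965)/(1 − 0.9973×0.965) = 0.03230/0.0376055 = 0.8589

u' ≈ 0.8589c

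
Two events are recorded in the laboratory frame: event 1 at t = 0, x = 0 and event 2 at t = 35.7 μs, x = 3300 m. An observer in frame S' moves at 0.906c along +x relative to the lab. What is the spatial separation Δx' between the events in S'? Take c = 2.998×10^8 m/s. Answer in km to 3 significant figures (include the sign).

γ = 1/√(1 − 0.906²) = 2.3625
Δx' = γ(Δx − vΔt) = 2.3625 × (3300 m − 0.906×(2.998×10^8 m/s)×35.7×10^-6 s)
= 2.3625 × (-6396.8 m) = -15.1 km

Δx' ≈ -15.1 km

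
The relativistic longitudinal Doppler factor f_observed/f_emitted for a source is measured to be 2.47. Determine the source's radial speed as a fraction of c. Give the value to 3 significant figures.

β ≈ 0.718

f_obs/f_src = √((1+β)/(1−β)) = 2.47  ⇒  (1+β)/(1−β) = 6.1009
β = |1 − D²|/(1 + D²) = |1 − 6.1009|/(1 + 6.1009) = 0.718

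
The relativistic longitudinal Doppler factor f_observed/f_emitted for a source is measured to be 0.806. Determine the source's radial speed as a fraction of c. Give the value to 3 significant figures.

β ≈ 0.212

f_obs/f_src = √((1−β)/(1+β)) = 0.806  ⇒  (1−β)/(1+β) = 0.64964
β = |1 − D²|/(1 + D²) = |1 − 0.64964|/(1 + 0.64964) = 0.212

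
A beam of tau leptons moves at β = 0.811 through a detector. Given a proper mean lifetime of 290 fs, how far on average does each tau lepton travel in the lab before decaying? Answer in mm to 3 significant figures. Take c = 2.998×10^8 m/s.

γ = 1/√(1 − 0.811²) = 1.7093
Dilated lifetime: Δt = γτ₀ = 1.7093 × 290 fs = 495.69 fs
d = vΔt = 0.811c × 495.69 fs = 2.4314×10^8 m/s × 4.9569×10^-13 s = 0.121 mm

d ≈ 0.121 mm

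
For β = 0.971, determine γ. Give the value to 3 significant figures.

γ ≈ 4.18

γ = 1/√(1 − β²) = 1/√(1 − 0.971²) = 1/√(0.057159) = 4.18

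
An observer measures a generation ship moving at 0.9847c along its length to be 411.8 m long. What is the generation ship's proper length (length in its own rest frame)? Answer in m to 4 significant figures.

γ = 1/√(1 − 0.9847²) = 5.73861
L₀ = γL = 5.73861 × 411.8 = 2363 m

L₀ ≈ 2363 m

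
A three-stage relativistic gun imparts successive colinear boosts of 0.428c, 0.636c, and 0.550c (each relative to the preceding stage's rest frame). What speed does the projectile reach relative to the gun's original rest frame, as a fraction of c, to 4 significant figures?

Compose boost 2: (0.636 + 0.428)/(1 + 0.636×0.428) = 1.064/1.27221 = 0.836341
Compose boost 3: (0.550 + 0.836341)/(1 + 0.550×0.836341) = 1.38634/1.45999 = 0.9496

u ≈ 0.9496c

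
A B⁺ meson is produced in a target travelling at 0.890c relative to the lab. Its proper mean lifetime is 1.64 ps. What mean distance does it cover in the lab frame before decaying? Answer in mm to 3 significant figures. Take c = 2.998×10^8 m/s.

γ = 1/√(1 − 0.890²) = 2.1932
Dilated lifetime: Δt = γτ₀ = 2.1932 × 1.64 ps = 3.5968 ps
d = vΔt = 0.890c × 3.5968 ps = 2.6682×10^8 m/s × 3.5968×10^-12 s = 0.960 mm

d ≈ 0.960 mm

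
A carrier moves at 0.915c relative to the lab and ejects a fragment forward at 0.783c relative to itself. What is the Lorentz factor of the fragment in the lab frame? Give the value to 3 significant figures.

γ ≈ 6.84

u_lab = (0.783 + 0.915)/(1 + 0.783×0.915) = 1.698/1.71645 = 0.989254
γ = 1/√(1 − 0.989254²) = 6.84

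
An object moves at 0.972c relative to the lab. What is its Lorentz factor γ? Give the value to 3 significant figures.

γ ≈ 4.26

γ = 1/√(1 − β²) = 1/√(1 − 0.972²) = 1/√(0.055216) = 4.26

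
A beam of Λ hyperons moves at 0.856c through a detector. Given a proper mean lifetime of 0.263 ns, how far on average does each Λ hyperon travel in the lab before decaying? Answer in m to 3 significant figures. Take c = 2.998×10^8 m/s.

d ≈ 0.131 m

γ = 1/√(1 − 0.856²) = 1.9343
Dilated lifetime: Δt = γτ₀ = 1.9343 × 0.263 ns = 0.50873 ns
d = vΔt = 0.856c × 0.50873 ns = 2.5663×10^8 m/s × 5.0873×10^-10 s = 0.131 m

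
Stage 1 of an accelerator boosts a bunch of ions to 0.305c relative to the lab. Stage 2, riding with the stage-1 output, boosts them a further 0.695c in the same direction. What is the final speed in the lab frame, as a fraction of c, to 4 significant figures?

u ≈ 0.8251c

Compose boost 2: (0.695 + 0.305)/(1 + 0.695×0.305) = 1.000/1.21198 = 0.8251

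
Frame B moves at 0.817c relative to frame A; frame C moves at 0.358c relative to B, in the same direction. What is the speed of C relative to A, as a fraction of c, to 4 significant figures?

Compose boost 2: (0.358 + 0.817)/(1 + 0.358×0.817) = 1.175/1.29249 = 0.9091

u ≈ 0.9091c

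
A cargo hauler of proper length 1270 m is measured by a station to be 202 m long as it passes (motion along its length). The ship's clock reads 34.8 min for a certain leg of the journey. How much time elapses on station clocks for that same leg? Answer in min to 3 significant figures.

Δt ≈ 219 min

Length contraction ⇒ γ = L₀/L = 1270/202 = 6.2871
Time dilation: Δt = γτ₀ = 6.2871 × 34.8 min = 219 min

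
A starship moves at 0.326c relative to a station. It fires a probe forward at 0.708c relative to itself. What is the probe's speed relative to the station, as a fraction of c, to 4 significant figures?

Relativistic velocity addition: u = (u' + v)/(1 + u'v/c²)
= (0.708 + 0.326)/(1 + 0.708×0.326) = 1.034/1.23081 = 0.8401

u ≈ 0.8401c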